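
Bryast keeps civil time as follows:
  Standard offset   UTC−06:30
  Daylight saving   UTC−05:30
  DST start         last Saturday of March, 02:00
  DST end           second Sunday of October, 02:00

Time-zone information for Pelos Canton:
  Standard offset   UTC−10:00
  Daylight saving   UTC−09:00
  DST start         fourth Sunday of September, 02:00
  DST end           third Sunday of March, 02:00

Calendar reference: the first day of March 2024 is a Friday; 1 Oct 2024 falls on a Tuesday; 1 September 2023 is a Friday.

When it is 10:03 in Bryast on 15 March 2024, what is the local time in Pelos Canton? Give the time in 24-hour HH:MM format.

1 March 2024 is a Friday, so Saturdays fall on 2, 9, 16, 23, 30; the last is March 30.
1 October 2024 is a Tuesday, so the first Sunday is October 6 and the second is October 13.
Daylight saving runs 30 March – 13 October; 15 March 2024 is outside that window, so Bryast is on standard time at UTC−06:30.
10:03 Bryast + 6h30m = 16:33 UTC.
1 September 2023 is a Friday, so the first Sunday is September 3 and the fourth is September 24.
1 March 2024 is a Friday, so the first Sunday is March 3 and the third is March 17.
At the standard offset (UTC−10:00), 16:33 UTC − 10h = 06:33 Pelos Canton standard time.
The standard-time date in Pelos Canton, 15 March 2024, falls between 24 September 2023 and 17 March 2024, so daylight saving is in effect and Pelos Canton is at UTC−09:00.
16:33 UTC − 9h = 07:33 Pelos Canton.

07:33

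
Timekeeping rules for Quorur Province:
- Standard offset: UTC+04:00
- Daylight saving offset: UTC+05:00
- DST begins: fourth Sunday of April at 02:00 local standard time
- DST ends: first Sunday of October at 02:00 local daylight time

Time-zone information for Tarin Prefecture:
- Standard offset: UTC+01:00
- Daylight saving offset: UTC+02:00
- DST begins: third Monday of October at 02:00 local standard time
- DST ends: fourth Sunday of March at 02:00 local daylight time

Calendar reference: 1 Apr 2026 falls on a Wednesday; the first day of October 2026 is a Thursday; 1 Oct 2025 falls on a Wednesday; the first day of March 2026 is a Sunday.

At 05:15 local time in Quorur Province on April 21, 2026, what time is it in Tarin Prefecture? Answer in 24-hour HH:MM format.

02:15

1 April 2026 is a Wednesday, so the first Sunday is April 5 and the fourth is April 26.
1 October 2026 is a Thursday, so the first Sunday is October 4.
April 21, 2026 is outside the daylight-saving period (26 April – 4 October), so Quorur Province is on standard time, UTC+04:00.
05:15 Quorur Province − 4h = 01:15 UTC.
1 October 2025 is a Wednesday, so the first Monday is October 6 and the third is October 20.
1 March 2026 is a Sunday, so the first Sunday is March 1 and the fourth is March 22.
At the standard offset (UTC+01:00), 01:15 UTC + 1h = 02:15 Tarin Prefecture standard time.
The standard-time date in Tarin Prefecture, April 21, 2026, does not fall between 20 October 2025 and 22 March 2026, so daylight saving is not in effect and Tarin Prefecture is at UTC+01:00.
01:15 UTC + 1h = 02:15 Tarin Prefecture.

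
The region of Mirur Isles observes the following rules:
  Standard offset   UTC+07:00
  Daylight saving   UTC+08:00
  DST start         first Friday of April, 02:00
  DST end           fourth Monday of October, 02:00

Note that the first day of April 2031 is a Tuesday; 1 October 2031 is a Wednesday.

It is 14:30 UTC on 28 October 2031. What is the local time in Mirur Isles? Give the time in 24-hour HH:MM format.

1 April 2031 is a Tuesday, so the first Friday is April 4.
1 October 2031 is a Wednesday, so the first Monday is October 6 and the fourth is October 27.
At the standard offset (UTC+07:00), 14:30 UTC + 7h = 21:30 Mirur Isles standard time.
The standard-time date in Mirur Isles, 28 October 2031, does not fall between 4 April and 27 October, so daylight saving is not in effect and Mirur Isles is at UTC+07:00.
14:30 UTC + 7h = 21:30 local.

21:30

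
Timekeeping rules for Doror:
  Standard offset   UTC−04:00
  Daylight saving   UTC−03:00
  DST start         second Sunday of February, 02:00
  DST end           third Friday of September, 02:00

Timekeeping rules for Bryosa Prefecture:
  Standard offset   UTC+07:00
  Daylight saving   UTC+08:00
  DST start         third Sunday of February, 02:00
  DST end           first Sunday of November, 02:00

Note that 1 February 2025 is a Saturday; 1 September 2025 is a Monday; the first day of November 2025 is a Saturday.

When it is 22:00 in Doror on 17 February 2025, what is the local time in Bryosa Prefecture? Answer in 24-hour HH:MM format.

09:00

1 February 2025 is a Saturday, so the first Sunday is February 2 and the second is February 9.
1 September 2025 is a Monday, so the first Friday is September 5 and the third is September 19.
Daylight saving runs 9 February – 19 September; 17 February 2025 is inside that window, so Doror is at UTC−03:00.
22:00 Doror + 3h = 01:00 UTC (rolling into the next day, 18 February 2025).
1 February 2025 is a Saturday, so the first Sunday is February 2 and the third is February 16.
1 November 2025 is a Saturday, so the first Sunday is November 2.
At the standard offset (UTC+07:00), 01:00 UTC + 7h = 08:00 Bryosa Prefecture standard time.
The standard-time date in Bryosa Prefecture, 18 February 2025, lies within the daylight-saving period (16 February – 2 November), so Bryosa Prefecture is on daylight time, UTC+08:00.
01:00 UTC + 8h = 09:00 Bryosa Prefecture.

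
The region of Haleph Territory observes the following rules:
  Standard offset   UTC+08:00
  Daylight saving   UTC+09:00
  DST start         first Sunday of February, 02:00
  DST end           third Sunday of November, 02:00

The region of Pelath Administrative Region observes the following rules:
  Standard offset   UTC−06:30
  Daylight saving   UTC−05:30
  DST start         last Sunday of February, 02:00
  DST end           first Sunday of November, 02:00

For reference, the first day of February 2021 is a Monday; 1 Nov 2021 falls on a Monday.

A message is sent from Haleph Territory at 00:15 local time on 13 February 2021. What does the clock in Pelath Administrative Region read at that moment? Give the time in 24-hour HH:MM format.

1 February 2021 is a Monday, so the first Sunday is February 7.
1 November 2021 is a Monday, so the first Sunday is November 7 and the third is November 21.
13 February 2021 lies within the daylight-saving period (7 February – 21 November), so Haleph Territory is on daylight time, UTC+09:00.
00:15 Haleph Territory − 9h = 15:15 UTC (rolling into the previous day, 12 February 2021).
1 February 2021 is a Monday, so Sundays fall on 7, 14, 21, 28; the last is February 28.
1 November 2021 is a Monday, so the first Sunday is November 7.
At the standard offset (UTC−06:30), 15:15 UTC − 6h30m = 08:45 Pelath Administrative Region standard time.
Daylight saving runs 28 February – 7 November; the standard-time date in Pelath Administrative Region, 12 February 2021, is outside that window, so Pelath Administrative Region is on standard time at UTC−06:30.
15:15 UTC − 6h30m = 08:45 Pelath Administrative Region.

08:45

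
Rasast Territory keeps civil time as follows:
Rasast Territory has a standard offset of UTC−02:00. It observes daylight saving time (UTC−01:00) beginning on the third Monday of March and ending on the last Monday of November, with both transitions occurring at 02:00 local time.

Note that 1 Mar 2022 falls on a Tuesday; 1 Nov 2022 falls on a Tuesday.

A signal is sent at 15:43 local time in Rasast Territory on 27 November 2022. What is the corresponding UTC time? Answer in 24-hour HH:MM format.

16:43

1 March 2022 is a Tuesday, so the first Monday is March 7 and the third is March 21.
1 November 2022 is a Tuesday, so Mondays fall on 7, 14, 21, 28; the last is November 28.
27 November 2022 lies within the daylight-saving period (21 March – 28 November), so Rasast Territory is on daylight time, UTC−01:00.
15:43 local + 1h = 16:43 UTC.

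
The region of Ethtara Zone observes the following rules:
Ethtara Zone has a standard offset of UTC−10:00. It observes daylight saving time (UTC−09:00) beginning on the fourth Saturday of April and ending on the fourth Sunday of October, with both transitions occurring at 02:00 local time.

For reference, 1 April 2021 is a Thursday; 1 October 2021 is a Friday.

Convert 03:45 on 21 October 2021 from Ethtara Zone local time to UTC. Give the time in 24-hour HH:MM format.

1 April 2021 is a Thursday, so the first Saturday is April 3 and the fourth is April 24.
1 October 2021 is a Friday, so the first Sunday is October 3 and the fourth is October 24.
21 October 2021 falls between 24 April and 24 October, so daylight saving is in effect and Ethtara Zone is at UTC−09:00.
03:45 local + 9h = 12:45 UTC.

12:45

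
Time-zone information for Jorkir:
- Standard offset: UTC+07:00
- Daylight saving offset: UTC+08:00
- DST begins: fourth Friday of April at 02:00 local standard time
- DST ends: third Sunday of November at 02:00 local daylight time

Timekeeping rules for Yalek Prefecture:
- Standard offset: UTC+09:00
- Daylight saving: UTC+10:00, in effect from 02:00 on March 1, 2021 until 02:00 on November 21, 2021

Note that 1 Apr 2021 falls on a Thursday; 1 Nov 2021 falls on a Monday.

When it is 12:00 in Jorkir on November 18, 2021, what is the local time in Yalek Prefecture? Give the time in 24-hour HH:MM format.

1 April 2021 is a Thursday, so the first Friday is April 2 and the fourth is April 23.
1 November 2021 is a Monday, so the first Sunday is November 7 and the third is November 21.
November 18, 2021 lies within the daylight-saving period (23 April – 21 November), so Jorkir is on daylight time, UTC+08:00.
12:00 Jorkir − 8h = 04:00 UTC.
At the standard offset (UTC+09:00), 04:00 UTC + 9h = 13:00 Yalek Prefecture standard time.
Daylight saving runs 1 March – 21 November; the standard-time date in Yalek Prefecture, November 18, 2021, is inside that window, so Yalek Prefecture is at UTC+10:00.
04:00 UTC + 10h = 14:00 Yalek Prefecture.

14:00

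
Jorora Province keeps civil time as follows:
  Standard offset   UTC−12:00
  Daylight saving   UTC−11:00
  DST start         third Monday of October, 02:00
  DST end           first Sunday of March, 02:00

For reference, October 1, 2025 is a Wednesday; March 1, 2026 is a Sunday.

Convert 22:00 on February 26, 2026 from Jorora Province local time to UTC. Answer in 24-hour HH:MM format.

1 October 2025 is a Wednesday, so the first Monday is October 6 and the third is October 20.
1 March 2026 is a Sunday, so the first Sunday is March 1.
Daylight saving runs 20 October 2025 – 1 March 2026; February 26, 2026 is inside that window, so Jorora Province is at UTC−11:00.
22:00 local + 11h = 09:00 UTC (rolling into the next day, 27 February 2026).

09:00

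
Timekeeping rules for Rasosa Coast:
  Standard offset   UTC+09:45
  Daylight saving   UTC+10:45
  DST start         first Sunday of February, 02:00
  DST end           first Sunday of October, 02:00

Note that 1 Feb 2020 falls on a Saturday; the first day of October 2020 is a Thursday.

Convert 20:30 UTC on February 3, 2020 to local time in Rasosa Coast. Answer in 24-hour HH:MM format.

07:15

1 February 2020 is a Saturday, so the first Sunday is February 2.
1 October 2020 is a Thursday, so the first Sunday is October 4.
At the standard offset (UTC+09:45), 20:30 UTC + 9h45m = 06:15 Rasosa Coast standard time (rolling into the next day, 4 February 2020).
The standard-time date in Rasosa Coast, February 4, 2020, falls between 2 February and 4 October, so daylight saving is in effect and Rasosa Coast is at UTC+10:45.
20:30 UTC + 10h45m = 07:15 local (rolling into the next day, 4 February 2020).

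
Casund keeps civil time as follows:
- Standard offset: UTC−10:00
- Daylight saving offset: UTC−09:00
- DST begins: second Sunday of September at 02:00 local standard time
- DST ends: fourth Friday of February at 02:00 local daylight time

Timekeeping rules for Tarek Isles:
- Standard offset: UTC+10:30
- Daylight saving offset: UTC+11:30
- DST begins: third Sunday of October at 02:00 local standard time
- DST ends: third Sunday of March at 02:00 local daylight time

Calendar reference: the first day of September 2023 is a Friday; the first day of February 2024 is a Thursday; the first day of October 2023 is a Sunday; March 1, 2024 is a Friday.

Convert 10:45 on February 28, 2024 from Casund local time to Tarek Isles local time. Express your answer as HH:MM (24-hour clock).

1 September 2023 is a Friday, so the first Sunday is September 3 and the second is September 10.
1 February 2024 is a Thursday, so the first Friday is February 2 and the fourth is February 23.
Daylight saving runs 10 September 2023 – 23 February 2024; February 28, 2024 is outside that window, so Casund is on standard time at UTC−10:00.
10:45 Casund + 10h = 20:45 UTC.
1 October 2023 is a Sunday, so the first Sunday is October 1 and the third is October 15.
1 March 2024 is a Friday, so the first Sunday is March 3 and the third is March 17.
At the standard offset (UTC+10:30), 20:45 UTC + 10h30m = 07:15 Tarek Isles standard time (rolling into the next day, 29 February 2024).
The standard-time date in Tarek Isles, February 29, 2024, falls between 15 October 2023 and 17 March 2024, so daylight saving is in effect and Tarek Isles is at UTC+11:30.
20:45 UTC + 11h30m = 08:15 Tarek Isles (rolling into the next day, 29 February 2024).

08:15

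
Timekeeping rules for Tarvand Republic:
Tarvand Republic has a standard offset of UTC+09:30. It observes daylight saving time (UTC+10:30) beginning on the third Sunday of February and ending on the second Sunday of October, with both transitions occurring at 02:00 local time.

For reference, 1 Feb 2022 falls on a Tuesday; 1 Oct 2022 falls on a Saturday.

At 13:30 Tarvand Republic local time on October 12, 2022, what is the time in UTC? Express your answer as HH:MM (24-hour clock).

04:00

1 February 2022 is a Tuesday, so the first Sunday is February 6 and the third is February 20.
1 October 2022 is a Saturday, so the first Sunday is October 2 and the second is October 9.
Daylight saving runs 20 February – 9 October; October 12, 2022 is outside that window, so Tarvand Republic is on standard time at UTC+09:30.
13:30 local − 9h30m = 04:00 UTC.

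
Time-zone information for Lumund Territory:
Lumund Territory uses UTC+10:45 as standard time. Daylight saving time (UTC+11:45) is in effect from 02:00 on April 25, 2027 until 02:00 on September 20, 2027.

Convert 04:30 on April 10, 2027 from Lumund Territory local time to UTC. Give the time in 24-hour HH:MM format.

17:45

Daylight saving runs 25 April – 20 September; April 10, 2027 is outside that window, so Lumund Territory is on standard time at UTC+10:45.
04:30 local − 10h45m = 17:45 UTC (rolling into the previous day, 9 April 2027).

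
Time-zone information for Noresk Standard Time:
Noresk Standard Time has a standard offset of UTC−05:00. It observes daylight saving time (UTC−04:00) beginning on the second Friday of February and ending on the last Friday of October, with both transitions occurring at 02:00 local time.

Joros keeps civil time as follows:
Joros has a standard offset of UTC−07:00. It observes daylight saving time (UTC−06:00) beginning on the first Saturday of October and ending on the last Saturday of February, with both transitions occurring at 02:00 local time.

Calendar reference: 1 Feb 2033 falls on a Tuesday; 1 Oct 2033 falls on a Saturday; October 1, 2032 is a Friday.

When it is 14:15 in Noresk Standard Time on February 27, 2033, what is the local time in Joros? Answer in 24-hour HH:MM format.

11:15

1 February 2033 is a Tuesday, so the first Friday is February 4 and the second is February 11.
1 October 2033 is a Saturday, so Fridays fall on 7, 14, 21, 28; the last is October 28.
Daylight saving runs 11 February – 28 October; February 27, 2033 is inside that window, so Noresk Standard Time is at UTC−04:00.
14:15 Noresk Standard Time + 4h = 18:15 UTC.
1 October 2032 is a Friday, so the first Saturday is October 2.
1 February 2033 is a Tuesday, so Saturdays fall on 5, 12, 19, 26; the last is February 26.
At the standard offset (UTC−07:00), 18:15 UTC − 7h = 11:15 Joros standard time.
The standard-time date in Joros, February 27, 2033, is outside the daylight-saving period (2 October 2032 – 26 February 2033), so Joros is on standard time, UTC−07:00.
18:15 UTC − 7h = 11:15 Joros.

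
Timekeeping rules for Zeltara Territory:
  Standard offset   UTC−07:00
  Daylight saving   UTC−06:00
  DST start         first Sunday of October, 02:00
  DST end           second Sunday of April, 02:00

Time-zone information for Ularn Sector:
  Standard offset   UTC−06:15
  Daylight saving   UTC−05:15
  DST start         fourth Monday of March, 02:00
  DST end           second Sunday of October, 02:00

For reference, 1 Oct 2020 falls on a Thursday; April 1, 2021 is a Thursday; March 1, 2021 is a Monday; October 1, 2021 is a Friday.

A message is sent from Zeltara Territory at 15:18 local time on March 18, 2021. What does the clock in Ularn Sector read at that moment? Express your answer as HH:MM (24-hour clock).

15:03

1 October 2020 is a Thursday, so the first Sunday is October 4.
1 April 2021 is a Thursday, so the first Sunday is April 4 and the second is April 11.
March 18, 2021 falls between 4 October 2020 and 11 April 2021, so daylight saving is in effect and Zeltara Territory is at UTC−06:00.
15:18 Zeltara Territory + 6h = 21:18 UTC.
1 March 2021 is a Monday, so the first Monday is March 1 and the fourth is March 22.
1 October 2021 is a Friday, so the first Sunday is October 3 and the second is October 10.
At the standard offset (UTC−06:15), 21:18 UTC − 6h15m = 15:03 Ularn Sector standard time.
The standard-time date in Ularn Sector, March 18, 2021, does not fall between 22 March and 10 October, so daylight saving is not in effect and Ularn Sector is at UTC−06:15.
21:18 UTC − 6h15m = 15:03 Ularn Sector.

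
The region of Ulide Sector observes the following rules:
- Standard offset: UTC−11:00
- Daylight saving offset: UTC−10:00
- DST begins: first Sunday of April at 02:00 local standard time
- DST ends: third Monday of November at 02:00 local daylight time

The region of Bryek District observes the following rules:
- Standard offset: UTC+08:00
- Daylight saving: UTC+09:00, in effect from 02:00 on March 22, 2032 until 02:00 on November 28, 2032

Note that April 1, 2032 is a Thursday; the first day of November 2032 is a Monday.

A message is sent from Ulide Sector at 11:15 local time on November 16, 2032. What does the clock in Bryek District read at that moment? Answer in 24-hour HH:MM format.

07:15

1 April 2032 is a Thursday, so the first Sunday is April 4.
1 November 2032 is a Monday, so the first Monday is November 1 and the third is November 15.
November 16, 2032 does not fall between 4 April and 15 November, so daylight saving is not in effect and Ulide Sector is at UTC−11:00.
11:15 Ulide Sector + 11h = 22:15 UTC.
At the standard offset (UTC+08:00), 22:15 UTC + 8h = 06:15 Bryek District standard time (rolling into the next day, 17 November 2032).
Daylight saving runs 22 March – 28 November; the standard-time date in Bryek District, November 17, 2032, is inside that window, so Bryek District is at UTC+09:00.
22:15 UTC + 9h = 07:15 Bryek District (rolling into the next day, 17 November 2032).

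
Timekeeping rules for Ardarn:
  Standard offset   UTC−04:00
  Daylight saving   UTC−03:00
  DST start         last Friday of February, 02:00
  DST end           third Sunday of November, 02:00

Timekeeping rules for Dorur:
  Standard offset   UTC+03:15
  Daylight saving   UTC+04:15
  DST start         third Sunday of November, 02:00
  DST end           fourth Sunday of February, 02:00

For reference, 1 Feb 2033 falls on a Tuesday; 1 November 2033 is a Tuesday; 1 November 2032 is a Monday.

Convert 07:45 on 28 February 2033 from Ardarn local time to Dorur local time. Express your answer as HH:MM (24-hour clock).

14:00

1 February 2033 is a Tuesday, so Fridays fall on 4, 11, 18, 25; the last is February 25.
1 November 2033 is a Tuesday, so the first Sunday is November 6 and the third is November 20.
28 February 2033 falls between 25 February and 20 November, so daylight saving is in effect and Ardarn is at UTC−03:00.
07:45 Ardarn + 3h = 10:45 UTC.
1 November 2032 is a Monday, so the first Sunday is November 7 and the third is November 21.
1 February 2033 is a Tuesday, so the first Sunday is February 6 and the fourth is February 27.
At the standard offset (UTC+03:15), 10:45 UTC + 3h15m = 14:00 Dorur standard time.
Daylight saving runs 21 November 2032 – 27 February 2033; the standard-time date in Dorur, 28 February 2033, is outside that window, so Dorur is on standard time at UTC+03:15.
10:45 UTC + 3h15m = 14:00 Dorur.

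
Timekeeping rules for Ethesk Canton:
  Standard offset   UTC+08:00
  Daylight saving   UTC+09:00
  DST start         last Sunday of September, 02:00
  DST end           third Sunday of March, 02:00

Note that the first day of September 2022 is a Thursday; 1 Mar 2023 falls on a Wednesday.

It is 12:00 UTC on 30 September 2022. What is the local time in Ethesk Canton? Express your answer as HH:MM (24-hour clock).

21:00

1 September 2022 is a Thursday, so Sundays fall on 4, 11, 18, 25; the last is September 25.
1 March 2023 is a Wednesday, so the first Sunday is March 5 and the third is March 19.
At the standard offset (UTC+08:00), 12:00 UTC + 8h = 20:00 Ethesk Canton standard time.
The standard-time date in Ethesk Canton, 30 September 2022, falls between 25 September 2022 and 19 March 2023, so daylight saving is in effect and Ethesk Canton is at UTC+09:00.
12:00 UTC + 9h = 21:00 local.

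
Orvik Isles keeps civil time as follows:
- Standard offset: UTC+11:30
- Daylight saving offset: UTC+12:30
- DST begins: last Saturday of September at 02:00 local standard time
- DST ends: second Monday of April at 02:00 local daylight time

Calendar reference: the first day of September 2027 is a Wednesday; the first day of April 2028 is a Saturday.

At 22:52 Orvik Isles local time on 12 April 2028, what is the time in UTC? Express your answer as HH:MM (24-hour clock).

11:22

1 September 2027 is a Wednesday, so Saturdays fall on 4, 11, 18, 25; the last is September 25.
1 April 2028 is a Saturday, so the first Monday is April 3 and the second is April 10.
Daylight saving runs 25 September 2027 – 10 April 2028; 12 April 2028 is outside that window, so Orvik Isles is on standard time at UTC+11:30.
22:52 local − 11h30m = 11:22 UTC.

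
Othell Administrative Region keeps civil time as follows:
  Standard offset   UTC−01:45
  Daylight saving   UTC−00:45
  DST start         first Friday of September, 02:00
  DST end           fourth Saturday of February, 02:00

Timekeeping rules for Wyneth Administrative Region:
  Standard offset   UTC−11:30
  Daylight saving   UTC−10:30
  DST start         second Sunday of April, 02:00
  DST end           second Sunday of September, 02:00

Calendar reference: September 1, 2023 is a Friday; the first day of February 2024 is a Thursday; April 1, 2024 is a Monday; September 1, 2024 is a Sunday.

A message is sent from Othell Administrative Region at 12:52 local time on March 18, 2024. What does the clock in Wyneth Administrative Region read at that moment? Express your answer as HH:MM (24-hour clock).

03:07

1 September 2023 is a Friday, so the first Friday is September 1.
1 February 2024 is a Thursday, so the first Saturday is February 3 and the fourth is February 24.
Daylight saving runs 1 September 2023 – 24 February 2024; March 18, 2024 is outside that window, so Othell Administrative Region is on standard time at UTC−01:45.
12:52 Othell Administrative Region + 1h45m = 14:37 UTC.
1 April 2024 is a Monday, so the first Sunday is April 7 and the second is April 14.
1 September 2024 is a Sunday, so the first Sunday is September 1 and the second is September 8.
At the standard offset (UTC−11:30), 14:37 UTC − 11h30m = 03:07 Wyneth Administrative Region standard time.
The standard-time date in Wyneth Administrative Region, March 18, 2024, is outside the daylight-saving period (14 April – 8 September), so Wyneth Administrative Region is on standard time, UTC−11:30.
14:37 UTC − 11h30m = 03:07 Wyneth Administrative Region.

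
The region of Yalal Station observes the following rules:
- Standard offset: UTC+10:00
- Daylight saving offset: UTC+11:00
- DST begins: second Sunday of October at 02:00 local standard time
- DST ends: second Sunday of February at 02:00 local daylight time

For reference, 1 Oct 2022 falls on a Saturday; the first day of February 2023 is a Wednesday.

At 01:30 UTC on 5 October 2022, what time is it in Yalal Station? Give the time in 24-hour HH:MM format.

1 October 2022 is a Saturday, so the first Sunday is October 2 and the second is October 9.
1 February 2023 is a Wednesday, so the first Sunday is February 5 and the second is February 12.
At the standard offset (UTC+10:00), 01:30 UTC + 10h = 11:30 Yalal Station standard time.
Daylight saving runs 9 October 2022 – 12 February 2023; the standard-time date in Yalal Station, 5 October 2022, is outside that window, so Yalal Station is on standard time at UTC+10:00.
01:30 UTC + 10h = 11:30 local.

11:30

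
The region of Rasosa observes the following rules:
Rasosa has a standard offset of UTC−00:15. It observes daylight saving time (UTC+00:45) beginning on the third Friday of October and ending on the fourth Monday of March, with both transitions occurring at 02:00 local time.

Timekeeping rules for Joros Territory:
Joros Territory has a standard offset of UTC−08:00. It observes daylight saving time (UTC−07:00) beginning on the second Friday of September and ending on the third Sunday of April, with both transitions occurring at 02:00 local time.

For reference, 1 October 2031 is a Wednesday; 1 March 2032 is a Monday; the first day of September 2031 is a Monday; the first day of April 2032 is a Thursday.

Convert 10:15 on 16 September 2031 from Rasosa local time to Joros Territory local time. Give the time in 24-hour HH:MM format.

03:30

1 October 2031 is a Wednesday, so the first Friday is October 3 and the third is October 17.
1 March 2032 is a Monday, so the first Monday is March 1 and the fourth is March 22.
16 September 2031 is outside the daylight-saving period (17 October 2031 – 22 March 2032), so Rasosa is on standard time, UTC−00:15.
10:15 Rasosa + 0h15m = 10:30 UTC.
1 September 2031 is a Monday, so the first Friday is September 5 and the second is September 12.
1 April 2032 is a Thursday, so the first Sunday is April 4 and the third is April 18.
At the standard offset (UTC−08:00), 10:30 UTC − 8h = 02:30 Joros Territory standard time.
Daylight saving runs 12 September 2031 – 18 April 2032; the standard-time date in Joros Territory, 16 September 2031, is inside that window, so Joros Territory is at UTC−07:00.
10:30 UTC − 7h = 03:30 Joros Territory.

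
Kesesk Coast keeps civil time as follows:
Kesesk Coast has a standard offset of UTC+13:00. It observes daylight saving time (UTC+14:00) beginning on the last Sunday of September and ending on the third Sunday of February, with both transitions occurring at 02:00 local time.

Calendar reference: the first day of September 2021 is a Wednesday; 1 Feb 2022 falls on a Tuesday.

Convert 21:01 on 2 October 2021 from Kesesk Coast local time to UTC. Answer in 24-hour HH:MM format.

07:01

1 September 2021 is a Wednesday, so Sundays fall on 5, 12, 19, 26; the last is September 26.
1 February 2022 is a Tuesday, so the first Sunday is February 6 and the third is February 20.
2 October 2021 lies within the daylight-saving period (26 September 2021 – 20 February 2022), so Kesesk Coast is on daylight time, UTC+14:00.
21:01 local − 14h = 07:01 UTC.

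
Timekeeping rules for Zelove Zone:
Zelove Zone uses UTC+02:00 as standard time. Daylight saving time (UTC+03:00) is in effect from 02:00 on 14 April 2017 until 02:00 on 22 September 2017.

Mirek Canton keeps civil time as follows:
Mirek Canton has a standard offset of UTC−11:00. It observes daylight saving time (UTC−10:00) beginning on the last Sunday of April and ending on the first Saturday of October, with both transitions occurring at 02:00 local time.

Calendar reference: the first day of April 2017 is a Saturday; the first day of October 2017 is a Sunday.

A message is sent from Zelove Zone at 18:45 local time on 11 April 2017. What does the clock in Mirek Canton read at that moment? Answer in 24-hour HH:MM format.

05:45

Daylight saving runs 14 April – 22 September; 11 April 2017 is outside that window, so Zelove Zone is on standard time at UTC+02:00.
18:45 Zelove Zone − 2h = 16:45 UTC.
1 April 2017 is a Saturday, so Sundays fall on 2, 9, 16, 23, 30; the last is April 30.
1 October 2017 is a Sunday, so the first Saturday is October 7.
At the standard offset (UTC−11:00), 16:45 UTC − 11h = 05:45 Mirek Canton standard time.
The standard-time date in Mirek Canton, 11 April 2017, does not fall between 30 April and 7 October, so daylight saving is not in effect and Mirek Canton is at UTC−11:00.
16:45 UTC − 11h = 05:45 Mirek Canton.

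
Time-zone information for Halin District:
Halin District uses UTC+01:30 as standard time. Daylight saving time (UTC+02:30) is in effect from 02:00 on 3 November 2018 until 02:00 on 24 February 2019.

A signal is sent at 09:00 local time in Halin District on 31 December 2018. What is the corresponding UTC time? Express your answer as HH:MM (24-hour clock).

06:30

Daylight saving runs 3 November 2018 – 24 February 2019; 31 December 2018 is inside that window, so Halin District is at UTC+02:30.
09:00 local − 2h30m = 06:30 UTC.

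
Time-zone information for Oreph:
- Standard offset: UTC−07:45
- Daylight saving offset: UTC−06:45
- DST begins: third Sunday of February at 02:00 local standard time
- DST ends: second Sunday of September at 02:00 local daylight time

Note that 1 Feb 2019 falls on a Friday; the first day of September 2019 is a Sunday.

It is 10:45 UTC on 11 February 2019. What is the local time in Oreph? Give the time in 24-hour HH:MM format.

03:00

1 February 2019 is a Friday, so the first Sunday is February 3 and the third is February 17.
1 September 2019 is a Sunday, so the first Sunday is September 1 and the second is September 8.
At the standard offset (UTC−07:45), 10:45 UTC − 7h45m = 03:00 Oreph standard time.
The standard-time date in Oreph, 11 February 2019, does not fall between 17 February and 8 September, so daylight saving is not in effect and Oreph is at UTC−07:45.
10:45 UTC − 7h45m = 03:00 local.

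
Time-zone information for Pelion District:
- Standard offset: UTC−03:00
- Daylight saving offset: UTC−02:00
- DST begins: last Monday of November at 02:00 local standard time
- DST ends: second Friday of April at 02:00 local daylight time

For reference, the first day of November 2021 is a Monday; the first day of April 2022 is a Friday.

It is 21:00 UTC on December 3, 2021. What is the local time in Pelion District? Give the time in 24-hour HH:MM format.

1 November 2021 is a Monday, so Mondays fall on 1, 8, 15, 22, 29; the last is November 29.
1 April 2022 is a Friday, so the first Friday is April 1 and the second is April 8.
At the standard offset (UTC−03:00), 21:00 UTC − 3h = 18:00 Pelion District standard time.
The standard-time date in Pelion District, December 3, 2021, falls between 29 November 2021 and 8 April 2022, so daylight saving is in effect and Pelion District is at UTC−02:00.
21:00 UTC − 2h = 19:00 local.

19:00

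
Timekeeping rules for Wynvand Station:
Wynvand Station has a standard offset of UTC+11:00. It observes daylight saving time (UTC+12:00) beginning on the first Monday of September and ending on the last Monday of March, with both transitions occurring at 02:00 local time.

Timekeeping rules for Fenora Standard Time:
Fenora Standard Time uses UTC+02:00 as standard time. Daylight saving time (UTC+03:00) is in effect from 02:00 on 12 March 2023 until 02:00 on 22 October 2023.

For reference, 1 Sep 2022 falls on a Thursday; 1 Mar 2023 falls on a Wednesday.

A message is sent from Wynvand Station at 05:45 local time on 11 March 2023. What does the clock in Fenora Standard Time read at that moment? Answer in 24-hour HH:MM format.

19:45

1 September 2022 is a Thursday, so the first Monday is September 5.
1 March 2023 is a Wednesday, so Mondays fall on 6, 13, 20, 27; the last is March 27.
11 March 2023 lies within the daylight-saving period (5 September 2022 – 27 March 2023), so Wynvand Station is on daylight time, UTC+12:00.
05:45 Wynvand Station − 12h = 17:45 UTC (rolling into the previous day, 10 March 2023).
At the standard offset (UTC+02:00), 17:45 UTC + 2h = 19:45 Fenora Standard Time standard time.
The standard-time date in Fenora Standard Time, 10 March 2023, does not fall between 12 March and 22 October, so daylight saving is not in effect and Fenora Standard Time is at UTC+02:00.
17:45 UTC + 2h = 19:45 Fenora Standard Time.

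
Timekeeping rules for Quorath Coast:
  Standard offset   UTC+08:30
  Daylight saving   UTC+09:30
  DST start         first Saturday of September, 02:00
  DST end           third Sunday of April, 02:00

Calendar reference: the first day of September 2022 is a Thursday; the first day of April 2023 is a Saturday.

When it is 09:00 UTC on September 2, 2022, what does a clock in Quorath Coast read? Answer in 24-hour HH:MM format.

1 September 2022 is a Thursday, so the first Saturday is September 3.
1 April 2023 is a Saturday, so the first Sunday is April 2 and the third is April 16.
At the standard offset (UTC+08:30), 09:00 UTC + 8h30m = 17:30 Quorath Coast standard time.
The standard-time date in Quorath Coast, September 2, 2022, is outside the daylight-saving period (3 September 2022 – 16 April 2023), so Quorath Coast is on standard time, UTC+08:30.
09:00 UTC + 8h30m = 17:30 local.

17:30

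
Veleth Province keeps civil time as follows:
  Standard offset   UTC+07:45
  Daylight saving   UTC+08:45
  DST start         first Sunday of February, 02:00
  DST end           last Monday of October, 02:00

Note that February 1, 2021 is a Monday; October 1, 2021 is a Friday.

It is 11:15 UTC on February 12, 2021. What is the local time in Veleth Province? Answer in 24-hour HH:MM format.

1 February 2021 is a Monday, so the first Sunday is February 7.
1 October 2021 is a Friday, so Mondays fall on 4, 11, 18, 25; the last is October 25.
At the standard offset (UTC+07:45), 11:15 UTC + 7h45m = 19:00 Veleth Province standard time.
The standard-time date in Veleth Province, February 12, 2021, falls between 7 February and 25 October, so daylight saving is in effect and Veleth Province is at UTC+08:45.
11:15 UTC + 8h45m = 20:00 local.

20:00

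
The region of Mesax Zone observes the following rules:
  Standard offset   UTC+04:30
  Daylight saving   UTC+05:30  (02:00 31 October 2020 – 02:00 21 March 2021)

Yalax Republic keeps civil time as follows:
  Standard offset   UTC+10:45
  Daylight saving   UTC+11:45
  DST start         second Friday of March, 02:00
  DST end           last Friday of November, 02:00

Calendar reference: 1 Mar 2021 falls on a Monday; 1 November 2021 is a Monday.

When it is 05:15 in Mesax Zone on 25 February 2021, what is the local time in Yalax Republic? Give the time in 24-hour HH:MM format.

Daylight saving runs 31 October 2020 – 21 March 2021; 25 February 2021 is inside that window, so Mesax Zone is at UTC+05:30.
05:15 Mesax Zone − 5h30m = 23:45 UTC (rolling into the previous day, 24 February 2021).
1 March 2021 is a Monday, so the first Friday is March 5 and the second is March 12.
1 November 2021 is a Monday, so Fridays fall on 5, 12, 19, 26; the last is November 26.
At the standard offset (UTC+10:45), 23:45 UTC + 10h45m = 10:30 Yalax Republic standard time (rolling into the next day, 25 February 2021).
The standard-time date in Yalax Republic, 25 February 2021, does not fall between 12 March and 26 November, so daylight saving is not in effect and Yalax Republic is at UTC+10:45.
23:45 UTC + 10h45m = 10:30 Yalax Republic (rolling into the next day, 25 February 2021).

10:30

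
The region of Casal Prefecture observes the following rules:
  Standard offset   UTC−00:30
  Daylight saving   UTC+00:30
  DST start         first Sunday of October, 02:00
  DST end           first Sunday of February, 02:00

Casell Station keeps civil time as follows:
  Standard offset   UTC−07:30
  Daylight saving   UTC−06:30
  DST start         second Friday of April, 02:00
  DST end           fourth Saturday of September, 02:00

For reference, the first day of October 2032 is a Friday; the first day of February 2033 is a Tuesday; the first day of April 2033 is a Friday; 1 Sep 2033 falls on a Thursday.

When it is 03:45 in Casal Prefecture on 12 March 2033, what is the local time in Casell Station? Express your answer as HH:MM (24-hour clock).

20:45

1 October 2032 is a Friday, so the first Sunday is October 3.
1 February 2033 is a Tuesday, so the first Sunday is February 6.
Daylight saving runs 3 October 2032 – 6 February 2033; 12 March 2033 is outside that window, so Casal Prefecture is on standard time at UTC−00:30.
03:45 Casal Prefecture + 0h30m = 04:15 UTC.
1 April 2033 is a Friday, so the first Friday is April 1 and the second is April 8.
1 September 2033 is a Thursday, so the first Saturday is September 3 and the fourth is September 24.
At the standard offset (UTC−07:30), 04:15 UTC − 7h30m = 20:45 Casell Station standard time (rolling into the previous day, 11 March 2033).
The standard-time date in Casell Station, 11 March 2033, is outside the daylight-saving period (8 April – 24 September), so Casell Station is on standard time, UTC−07:30.
04:15 UTC − 7h30m = 20:45 Casell Station (rolling into the previous day, 11 March 2033).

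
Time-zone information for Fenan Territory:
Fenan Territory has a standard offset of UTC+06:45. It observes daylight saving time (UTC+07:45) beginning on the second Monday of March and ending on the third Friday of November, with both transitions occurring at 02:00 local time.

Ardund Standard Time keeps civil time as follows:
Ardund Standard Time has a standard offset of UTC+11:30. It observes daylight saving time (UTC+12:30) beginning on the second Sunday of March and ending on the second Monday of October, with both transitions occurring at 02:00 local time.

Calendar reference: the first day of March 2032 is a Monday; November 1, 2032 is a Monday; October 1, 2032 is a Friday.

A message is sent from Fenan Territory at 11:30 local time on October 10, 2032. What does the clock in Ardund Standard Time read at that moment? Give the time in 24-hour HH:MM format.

16:15

1 March 2032 is a Monday, so the first Monday is March 1 and the second is March 8.
1 November 2032 is a Monday, so the first Friday is November 5 and the third is November 19.
October 10, 2032 lies within the daylight-saving period (8 March – 19 November), so Fenan Territory is on daylight time, UTC+07:45.
11:30 Fenan Territory − 7h45m = 03:45 UTC.
1 March 2032 is a Monday, so the first Sunday is March 7 and the second is March 14.
1 October 2032 is a Friday, so the first Monday is October 4 and the second is October 11.
At the standard offset (UTC+11:30), 03:45 UTC + 11h30m = 15:15 Ardund Standard Time standard time.
The standard-time date in Ardund Standard Time, October 10, 2032, falls between 14 March and 11 October, so daylight saving is in effect and Ardund Standard Time is at UTC+12:30.
03:45 UTC + 12h30m = 16:15 Ardund Standard Time.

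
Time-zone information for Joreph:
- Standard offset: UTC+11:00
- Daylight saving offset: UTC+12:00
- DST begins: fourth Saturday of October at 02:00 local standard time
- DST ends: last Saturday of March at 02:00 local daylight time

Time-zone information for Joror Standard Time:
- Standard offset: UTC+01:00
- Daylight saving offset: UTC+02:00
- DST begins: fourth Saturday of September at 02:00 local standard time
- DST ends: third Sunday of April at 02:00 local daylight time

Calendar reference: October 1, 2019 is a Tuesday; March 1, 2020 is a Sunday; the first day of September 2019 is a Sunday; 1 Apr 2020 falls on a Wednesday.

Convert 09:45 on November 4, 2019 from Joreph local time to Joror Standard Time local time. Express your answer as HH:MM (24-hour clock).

23:45

1 October 2019 is a Tuesday, so the first Saturday is October 5 and the fourth is October 26.
1 March 2020 is a Sunday, so Saturdays fall on 7, 14, 21, 28; the last is March 28.
November 4, 2019 falls between 26 October 2019 and 28 March 2020, so daylight saving is in effect and Joreph is at UTC+12:00.
09:45 Joreph − 12h = 21:45 UTC (rolling into the previous day, 3 November 2019).
1 September 2019 is a Sunday, so the first Saturday is September 7 and the fourth is September 28.
1 April 2020 is a Wednesday, so the first Sunday is April 5 and the third is April 19.
At the standard offset (UTC+01:00), 21:45 UTC + 1h = 22:45 Joror Standard Time standard time.
The standard-time date in Joror Standard Time, November 3, 2019, falls between 28 September 2019 and 19 April 2020, so daylight saving is in effect and Joror Standard Time is at UTC+02:00.
21:45 UTC + 2h = 23:45 Joror Standard Time.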